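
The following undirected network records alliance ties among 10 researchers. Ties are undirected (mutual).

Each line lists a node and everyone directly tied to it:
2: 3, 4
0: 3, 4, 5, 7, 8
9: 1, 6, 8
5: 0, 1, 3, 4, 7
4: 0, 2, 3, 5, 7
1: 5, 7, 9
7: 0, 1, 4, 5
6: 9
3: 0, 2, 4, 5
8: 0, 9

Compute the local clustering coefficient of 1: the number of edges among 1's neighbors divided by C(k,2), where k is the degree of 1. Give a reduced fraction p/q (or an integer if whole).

1/3

1's neighbors: 5, 7, and 9 (k = 3).
Possible neighbor pairs: C(3,2) = 3. Edges among them: 5–7 → e = 1.
Clustering(1) = 1/3.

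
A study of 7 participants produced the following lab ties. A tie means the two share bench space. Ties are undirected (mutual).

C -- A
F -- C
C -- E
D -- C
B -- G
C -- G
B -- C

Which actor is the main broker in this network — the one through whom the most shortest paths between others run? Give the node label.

Unnormalized betweenness of each node: A:0, B:0, C:14, D:0, E:0, F:0, G:0.
C has the largest value, 14, making it the main broker — the node through which the most shortest paths run.

C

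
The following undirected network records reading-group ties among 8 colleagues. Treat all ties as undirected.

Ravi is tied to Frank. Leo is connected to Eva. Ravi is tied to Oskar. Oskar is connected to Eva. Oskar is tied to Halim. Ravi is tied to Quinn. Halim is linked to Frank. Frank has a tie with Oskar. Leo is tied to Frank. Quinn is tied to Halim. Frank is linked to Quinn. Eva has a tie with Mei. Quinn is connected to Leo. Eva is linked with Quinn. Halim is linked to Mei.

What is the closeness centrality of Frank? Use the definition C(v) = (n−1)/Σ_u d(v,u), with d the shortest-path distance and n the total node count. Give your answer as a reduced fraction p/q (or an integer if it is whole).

7/9

Distances from Frank: Eva:2, Halim:1, Leo:1, Mei:2, Oskar:1, Quinn:1, Ravi:1. Sum = 9.
n = 8, so closeness = 7/9.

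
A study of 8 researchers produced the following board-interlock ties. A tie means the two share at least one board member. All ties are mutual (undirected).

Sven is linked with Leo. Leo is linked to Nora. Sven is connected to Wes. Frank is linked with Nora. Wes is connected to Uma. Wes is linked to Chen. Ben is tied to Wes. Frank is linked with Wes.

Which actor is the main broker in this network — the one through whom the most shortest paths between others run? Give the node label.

Unnormalized betweenness of each node: Ben:0, Chen:0, Frank:4, Leo:1, Nora:1, Sven:4, Uma:0, Wes:16.
Wes has the largest value, 16, making it the main broker — the node through which the most shortest paths run.

Wes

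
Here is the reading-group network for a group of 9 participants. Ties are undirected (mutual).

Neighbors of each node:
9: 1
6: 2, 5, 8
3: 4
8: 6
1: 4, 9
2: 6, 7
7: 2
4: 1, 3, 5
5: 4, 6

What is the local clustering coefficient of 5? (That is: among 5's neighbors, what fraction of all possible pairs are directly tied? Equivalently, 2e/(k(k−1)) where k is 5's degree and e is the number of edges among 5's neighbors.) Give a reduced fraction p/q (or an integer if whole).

5's neighbors: 4 and 6 (k = 2).
Possible neighbor pairs: C(2,2) = 1. Edges among them: none → e = 0.
Clustering(5) = 0/1.

0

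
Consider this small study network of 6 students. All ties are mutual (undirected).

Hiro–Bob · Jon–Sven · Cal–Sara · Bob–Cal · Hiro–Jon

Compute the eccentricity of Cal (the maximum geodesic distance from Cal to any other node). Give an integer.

Distances from Cal: Bob:1, Hiro:2, Jon:3, Sara:1, Sven:4.
The largest is 4 (to Sven), so the eccentricity of Cal is 4.

4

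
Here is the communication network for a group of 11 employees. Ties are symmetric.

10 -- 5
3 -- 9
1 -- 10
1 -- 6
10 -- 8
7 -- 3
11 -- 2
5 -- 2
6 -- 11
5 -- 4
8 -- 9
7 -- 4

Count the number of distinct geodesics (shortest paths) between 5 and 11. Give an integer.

The shortest distance is 2, and the only length-2 path is 5–2–11. So there is exactly 1 shortest path.

1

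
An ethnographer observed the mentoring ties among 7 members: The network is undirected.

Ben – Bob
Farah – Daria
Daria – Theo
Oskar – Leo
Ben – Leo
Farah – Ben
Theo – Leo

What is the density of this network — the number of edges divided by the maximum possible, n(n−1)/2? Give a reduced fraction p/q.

1/3

There are 7 edges and 7 nodes, so the maximum possible is C(7,2) = 21.
Density = 7/21 = 1/3.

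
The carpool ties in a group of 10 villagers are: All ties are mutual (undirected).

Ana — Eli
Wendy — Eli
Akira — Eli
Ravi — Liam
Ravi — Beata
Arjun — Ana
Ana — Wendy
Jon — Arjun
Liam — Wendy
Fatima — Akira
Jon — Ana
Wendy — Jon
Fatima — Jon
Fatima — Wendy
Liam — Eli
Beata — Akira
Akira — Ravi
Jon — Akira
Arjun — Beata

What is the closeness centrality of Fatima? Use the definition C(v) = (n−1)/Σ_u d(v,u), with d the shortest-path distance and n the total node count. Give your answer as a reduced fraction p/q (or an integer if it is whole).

Distances from Fatima: Akira:1, Ana:2, Arjun:2, Beata:2, Eli:2, Jon:1, Liam:2, Ravi:2, Wendy:1. Sum = 15.
n = 10, so closeness = 9/15 = 3/5.

3/5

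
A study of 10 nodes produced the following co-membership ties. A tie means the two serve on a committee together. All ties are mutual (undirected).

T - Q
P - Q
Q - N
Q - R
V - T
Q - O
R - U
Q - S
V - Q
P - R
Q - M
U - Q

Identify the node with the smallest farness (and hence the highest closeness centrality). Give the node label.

Q

Farness (sum of distances to all others) for each node — M:17, N:17, O:17, P:16, Q:9, R:15, S:17, T:16, U:16, V:16.
The smallest farness is 9, for Q, so Q has the highest closeness.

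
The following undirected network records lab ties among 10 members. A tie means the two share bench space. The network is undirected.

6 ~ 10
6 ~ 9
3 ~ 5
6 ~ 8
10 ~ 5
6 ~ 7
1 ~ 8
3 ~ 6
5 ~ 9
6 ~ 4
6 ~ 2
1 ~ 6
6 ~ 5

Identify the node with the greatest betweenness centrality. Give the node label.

6

Unnormalized betweenness of each node: 1:0, 2:0, 3:0, 4:0, 5:3/2, 6:61/2, 7:0, 8:0, 9:0, 10:0.
6 has the largest value, 61/2, making it the main broker — the node through which the most shortest paths run.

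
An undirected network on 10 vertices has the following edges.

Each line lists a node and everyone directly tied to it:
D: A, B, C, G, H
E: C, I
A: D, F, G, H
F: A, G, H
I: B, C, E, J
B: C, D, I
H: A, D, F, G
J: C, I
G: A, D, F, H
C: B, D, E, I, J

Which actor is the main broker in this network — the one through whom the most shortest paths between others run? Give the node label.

Unnormalized betweenness of each node: A:2, B:5/2, C:14, D:20, E:0, F:0, G:2, H:2, I:3/2, J:0.
D has the largest value, 20, making it the main broker — the node through which the most shortest paths run.

D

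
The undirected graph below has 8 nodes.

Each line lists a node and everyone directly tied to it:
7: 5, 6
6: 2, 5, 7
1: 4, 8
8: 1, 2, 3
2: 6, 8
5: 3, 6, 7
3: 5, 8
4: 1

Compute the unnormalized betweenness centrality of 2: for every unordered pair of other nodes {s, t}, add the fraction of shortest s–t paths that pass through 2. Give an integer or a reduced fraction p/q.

9/2

Pairs whose geodesics pass through 2 — 1–7: 1/2; 1–6: 1; 7–4: 1/2; 7–8: 1/2; 4–6: 1; 8–6: 1.
All other pairs contribute 0.
Summing the contributions gives betweenness(2) = 9/2.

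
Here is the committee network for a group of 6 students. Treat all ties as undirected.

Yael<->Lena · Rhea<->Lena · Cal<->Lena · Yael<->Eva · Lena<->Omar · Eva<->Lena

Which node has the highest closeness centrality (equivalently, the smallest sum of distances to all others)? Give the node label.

Farness (sum of distances to all others) for each node — Cal:9, Eva:8, Lena:5, Omar:9, Rhea:9, Yael:8.
The smallest farness is 5, for Lena, so Lena has the highest closeness.

Lena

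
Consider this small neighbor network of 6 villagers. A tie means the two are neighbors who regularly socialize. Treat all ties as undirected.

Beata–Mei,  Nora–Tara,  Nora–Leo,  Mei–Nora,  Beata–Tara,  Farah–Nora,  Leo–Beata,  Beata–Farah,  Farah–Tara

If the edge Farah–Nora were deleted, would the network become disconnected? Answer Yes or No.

Even without that edge, Farah still reaches Nora via Farah – Tara – Nora, so the network stays connected. Not a bridge.

No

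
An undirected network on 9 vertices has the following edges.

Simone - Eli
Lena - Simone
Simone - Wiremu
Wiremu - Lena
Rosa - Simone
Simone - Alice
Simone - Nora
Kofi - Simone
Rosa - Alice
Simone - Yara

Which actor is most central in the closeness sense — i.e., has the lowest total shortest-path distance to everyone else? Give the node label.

Farness (sum of distances to all others) for each node — Alice:14, Eli:15, Kofi:15, Lena:14, Nora:15, Rosa:14, Simone:8, Wiremu:14, Yara:15.
The smallest farness is 8, for Simone, so Simone has the highest closeness.

Simone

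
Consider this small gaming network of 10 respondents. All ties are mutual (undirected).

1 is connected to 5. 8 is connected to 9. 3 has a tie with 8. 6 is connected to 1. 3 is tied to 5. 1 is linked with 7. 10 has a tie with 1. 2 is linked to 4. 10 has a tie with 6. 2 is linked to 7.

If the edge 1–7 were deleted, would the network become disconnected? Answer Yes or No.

Without the 1–7 edge there is no alternate route between 1 and 7, so the network disconnects. It is a bridge.

Yes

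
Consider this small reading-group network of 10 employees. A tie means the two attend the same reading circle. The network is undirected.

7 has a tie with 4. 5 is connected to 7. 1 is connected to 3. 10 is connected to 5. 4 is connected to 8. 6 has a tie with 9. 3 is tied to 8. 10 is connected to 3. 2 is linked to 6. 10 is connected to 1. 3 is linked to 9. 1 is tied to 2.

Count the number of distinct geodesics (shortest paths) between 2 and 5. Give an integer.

The shortest distance is 3, and the only length-3 path is 2–1–10–5. So there is exactly 1 shortest path.

1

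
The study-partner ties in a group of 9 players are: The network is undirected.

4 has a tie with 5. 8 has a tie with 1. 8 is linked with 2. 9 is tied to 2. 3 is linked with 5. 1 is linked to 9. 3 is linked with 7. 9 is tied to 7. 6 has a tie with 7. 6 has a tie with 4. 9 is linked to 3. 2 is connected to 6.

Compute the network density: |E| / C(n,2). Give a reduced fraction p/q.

1/3

There are 12 edges and 9 nodes, so the maximum possible is C(9,2) = 36.
Density = 12/36 = 1/3.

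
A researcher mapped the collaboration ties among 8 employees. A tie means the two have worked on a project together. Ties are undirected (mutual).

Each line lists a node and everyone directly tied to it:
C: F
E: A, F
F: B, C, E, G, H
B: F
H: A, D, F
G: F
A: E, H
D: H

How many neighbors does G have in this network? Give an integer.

G is directly tied to F. That is 1 neighbor, so the degree of G is 1.

1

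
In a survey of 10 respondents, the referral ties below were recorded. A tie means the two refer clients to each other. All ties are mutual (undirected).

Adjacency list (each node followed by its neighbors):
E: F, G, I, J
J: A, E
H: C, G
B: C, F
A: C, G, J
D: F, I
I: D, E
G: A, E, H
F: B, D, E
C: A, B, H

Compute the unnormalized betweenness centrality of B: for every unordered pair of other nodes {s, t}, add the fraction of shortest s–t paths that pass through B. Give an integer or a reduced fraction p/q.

Pairs whose geodesics pass through B — C–E: 1/4; C–I: 2/5; C–D: 1; C–F: 1; H–D: 1/3; H–F: 1/2; A–D: 1/5; A–F: 1/3.
All other pairs contribute 0.
Summing the contributions gives betweenness(B) = 241/60.

241/60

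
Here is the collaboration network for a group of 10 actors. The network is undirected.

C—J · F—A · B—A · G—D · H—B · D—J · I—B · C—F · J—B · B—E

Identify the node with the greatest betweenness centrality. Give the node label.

Unnormalized betweenness of each node: A:4, B:24, C:3, D:8, E:0, F:1, G:0, H:0, I:0, J:18.
B has the largest value, 24, making it the main broker — the node through which the most shortest paths run.

B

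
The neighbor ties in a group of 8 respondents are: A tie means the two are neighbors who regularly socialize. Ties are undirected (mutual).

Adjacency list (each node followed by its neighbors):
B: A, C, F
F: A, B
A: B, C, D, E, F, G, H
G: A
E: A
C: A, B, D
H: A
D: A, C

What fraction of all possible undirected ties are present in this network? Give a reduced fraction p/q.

5/14

There are 10 edges and 8 nodes, so the maximum possible is C(8,2) = 28.
Density = 10/28 = 5/14.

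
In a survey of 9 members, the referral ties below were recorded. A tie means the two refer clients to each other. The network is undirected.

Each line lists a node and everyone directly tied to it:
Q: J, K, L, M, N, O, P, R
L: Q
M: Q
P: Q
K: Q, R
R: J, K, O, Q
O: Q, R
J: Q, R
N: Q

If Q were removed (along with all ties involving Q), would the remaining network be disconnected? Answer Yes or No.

Removing Q leaves {J, K, O, and R} with no path to {M}, so the network splits into 5 components. Q is a cut vertex.

Yes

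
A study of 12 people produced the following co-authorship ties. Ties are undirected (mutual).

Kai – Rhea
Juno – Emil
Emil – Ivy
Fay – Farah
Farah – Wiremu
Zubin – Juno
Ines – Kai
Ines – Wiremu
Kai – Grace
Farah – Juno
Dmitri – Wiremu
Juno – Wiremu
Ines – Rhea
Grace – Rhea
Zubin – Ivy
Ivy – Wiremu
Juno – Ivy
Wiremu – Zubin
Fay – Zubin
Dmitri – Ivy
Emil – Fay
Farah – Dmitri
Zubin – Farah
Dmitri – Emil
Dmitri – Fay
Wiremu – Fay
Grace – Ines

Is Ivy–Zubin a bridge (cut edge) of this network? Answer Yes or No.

No

Even without that edge, Ivy still reaches Zubin via Ivy – Wiremu – Zubin, so the network stays connected. Not a bridge.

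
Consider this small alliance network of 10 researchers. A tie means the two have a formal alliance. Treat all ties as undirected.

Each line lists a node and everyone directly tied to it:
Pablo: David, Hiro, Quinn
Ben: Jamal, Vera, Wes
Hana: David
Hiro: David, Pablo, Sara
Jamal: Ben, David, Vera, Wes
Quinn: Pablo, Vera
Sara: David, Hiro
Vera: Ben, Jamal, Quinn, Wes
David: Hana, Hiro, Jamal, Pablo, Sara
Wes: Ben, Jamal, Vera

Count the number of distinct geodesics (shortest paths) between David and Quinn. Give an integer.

The shortest distance is 2, and the only length-2 path is David–Pablo–Quinn. So there is exactly 1 shortest path.

1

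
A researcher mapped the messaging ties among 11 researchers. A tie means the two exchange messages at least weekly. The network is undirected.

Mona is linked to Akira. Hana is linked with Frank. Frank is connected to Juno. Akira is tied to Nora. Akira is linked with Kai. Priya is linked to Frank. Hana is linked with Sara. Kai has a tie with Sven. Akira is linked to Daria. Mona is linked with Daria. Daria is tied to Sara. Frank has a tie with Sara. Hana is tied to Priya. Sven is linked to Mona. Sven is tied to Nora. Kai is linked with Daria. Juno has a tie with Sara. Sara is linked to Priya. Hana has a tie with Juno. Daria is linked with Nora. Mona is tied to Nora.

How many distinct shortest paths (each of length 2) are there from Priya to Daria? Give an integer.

The shortest distance is 2, and the only length-2 path is Priya–Sara–Daria. So there is exactly 1 shortest path.

1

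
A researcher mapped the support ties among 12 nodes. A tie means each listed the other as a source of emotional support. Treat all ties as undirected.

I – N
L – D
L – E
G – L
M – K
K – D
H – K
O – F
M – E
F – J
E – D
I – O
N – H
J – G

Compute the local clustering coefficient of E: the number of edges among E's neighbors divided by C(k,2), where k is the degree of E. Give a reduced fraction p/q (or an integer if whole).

E's neighbors: D, L, and M (k = 3).
Possible neighbor pairs: C(3,2) = 3. Edges among them: D–L → e = 1.
Clustering(E) = 1/3.

1/3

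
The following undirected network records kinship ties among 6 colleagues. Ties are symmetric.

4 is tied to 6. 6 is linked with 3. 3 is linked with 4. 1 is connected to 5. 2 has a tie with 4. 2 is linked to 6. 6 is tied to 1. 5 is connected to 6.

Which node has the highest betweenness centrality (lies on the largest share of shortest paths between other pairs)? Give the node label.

Unnormalized betweenness of each node: 1:0, 2:0, 3:0, 4:1/2, 5:0, 6:13/2.
6 has the largest value, 13/2, making it the main broker — the node through which the most shortest paths run.

6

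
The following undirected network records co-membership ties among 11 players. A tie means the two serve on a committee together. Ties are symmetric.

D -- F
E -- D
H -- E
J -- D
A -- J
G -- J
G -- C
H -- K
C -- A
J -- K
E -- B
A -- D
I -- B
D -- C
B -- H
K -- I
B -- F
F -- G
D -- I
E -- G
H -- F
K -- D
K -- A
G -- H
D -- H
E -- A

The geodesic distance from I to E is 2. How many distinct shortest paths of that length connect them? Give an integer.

The shortest distance is 2. The length-2 paths are: I–D–E; I–B–E.
That gives 2 distinct shortest paths.

2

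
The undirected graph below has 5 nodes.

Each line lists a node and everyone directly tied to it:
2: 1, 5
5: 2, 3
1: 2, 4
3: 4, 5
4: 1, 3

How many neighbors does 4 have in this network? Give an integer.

4 is directly tied to 1 and 3. That is 2 neighbors, so the degree of 4 is 2.

2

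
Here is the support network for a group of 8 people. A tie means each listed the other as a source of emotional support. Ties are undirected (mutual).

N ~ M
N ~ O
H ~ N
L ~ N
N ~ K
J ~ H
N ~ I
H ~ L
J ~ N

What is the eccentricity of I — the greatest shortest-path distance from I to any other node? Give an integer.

Distances from I: H:2, J:2, K:2, L:2, M:2, N:1, O:2.
The largest is 2 (to L, K, M, O, J, and H), so the eccentricity of I is 2.

2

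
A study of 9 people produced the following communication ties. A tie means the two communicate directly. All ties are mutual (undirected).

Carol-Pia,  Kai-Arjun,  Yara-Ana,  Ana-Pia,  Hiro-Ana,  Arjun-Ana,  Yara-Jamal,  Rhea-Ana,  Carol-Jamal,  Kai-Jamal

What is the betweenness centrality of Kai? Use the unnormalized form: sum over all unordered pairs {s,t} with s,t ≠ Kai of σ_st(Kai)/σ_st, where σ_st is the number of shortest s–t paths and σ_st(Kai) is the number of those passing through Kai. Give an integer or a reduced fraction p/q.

3/2

Pairs whose geodesics pass through Kai — Arjun–Carol: 1/2; Arjun–Jamal: 1.
All other pairs contribute 0.
Summing the contributions gives betweenness(Kai) = 3/2.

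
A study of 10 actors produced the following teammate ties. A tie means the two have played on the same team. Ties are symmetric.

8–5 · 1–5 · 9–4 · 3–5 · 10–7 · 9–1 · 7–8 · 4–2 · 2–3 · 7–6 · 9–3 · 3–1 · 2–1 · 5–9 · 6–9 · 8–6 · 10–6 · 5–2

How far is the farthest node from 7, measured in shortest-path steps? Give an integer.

3

Distances from 7: 1:3, 2:3, 3:3, 4:3, 5:2, 6:1, 8:1, 9:2, 10:1.
The largest is 3 (to 1, 3, 2, and 4), so the eccentricity of 7 is 3.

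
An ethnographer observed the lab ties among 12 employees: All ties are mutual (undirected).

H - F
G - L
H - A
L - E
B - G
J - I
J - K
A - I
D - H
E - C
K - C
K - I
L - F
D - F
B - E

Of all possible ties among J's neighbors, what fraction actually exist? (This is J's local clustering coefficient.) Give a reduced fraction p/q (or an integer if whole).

1

J's neighbors: I and K (k = 2).
Possible neighbor pairs: C(2,2) = 1. Edges among them: I–K → e = 1.
Clustering(J) = 1/1.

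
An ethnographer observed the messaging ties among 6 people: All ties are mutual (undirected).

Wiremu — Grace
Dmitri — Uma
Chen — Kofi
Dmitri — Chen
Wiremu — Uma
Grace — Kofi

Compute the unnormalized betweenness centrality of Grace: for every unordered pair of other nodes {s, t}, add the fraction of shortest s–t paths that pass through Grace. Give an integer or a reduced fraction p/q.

Pairs whose geodesics pass through Grace — Chen–Wiremu: 1/2; Uma–Kofi: 1/2; Wiremu–Kofi: 1.
All other pairs contribute 0.
Summing the contributions gives betweenness(Grace) = 2.

2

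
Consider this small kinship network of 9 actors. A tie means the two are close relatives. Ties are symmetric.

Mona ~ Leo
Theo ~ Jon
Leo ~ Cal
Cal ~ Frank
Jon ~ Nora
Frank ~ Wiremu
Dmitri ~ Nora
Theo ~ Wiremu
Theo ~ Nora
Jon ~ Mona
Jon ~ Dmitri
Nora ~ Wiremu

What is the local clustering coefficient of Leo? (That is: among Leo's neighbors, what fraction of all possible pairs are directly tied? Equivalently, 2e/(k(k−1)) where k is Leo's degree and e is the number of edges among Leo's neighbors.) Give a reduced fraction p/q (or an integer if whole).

Leo's neighbors: Cal and Mona (k = 2).
Possible neighbor pairs: C(2,2) = 1. Edges among them: none → e = 0.
Clustering(Leo) = 0/1.

0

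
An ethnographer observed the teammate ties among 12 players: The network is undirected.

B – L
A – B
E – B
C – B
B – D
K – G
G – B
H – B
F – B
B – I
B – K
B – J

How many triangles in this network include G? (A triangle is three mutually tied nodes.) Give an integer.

1

G's neighbors: B and K.
Neighbor pairs that are themselves tied: G–B–K. Each forms one triangle with G, for 1 in total.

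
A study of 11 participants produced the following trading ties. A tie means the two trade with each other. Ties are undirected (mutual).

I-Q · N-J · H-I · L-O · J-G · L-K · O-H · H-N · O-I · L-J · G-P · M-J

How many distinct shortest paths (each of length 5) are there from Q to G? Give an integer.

2

The shortest distance is 5. The length-5 paths are: Q–I–H–N–J–G; Q–I–O–L–J–G.
That gives 2 distinct shortest paths.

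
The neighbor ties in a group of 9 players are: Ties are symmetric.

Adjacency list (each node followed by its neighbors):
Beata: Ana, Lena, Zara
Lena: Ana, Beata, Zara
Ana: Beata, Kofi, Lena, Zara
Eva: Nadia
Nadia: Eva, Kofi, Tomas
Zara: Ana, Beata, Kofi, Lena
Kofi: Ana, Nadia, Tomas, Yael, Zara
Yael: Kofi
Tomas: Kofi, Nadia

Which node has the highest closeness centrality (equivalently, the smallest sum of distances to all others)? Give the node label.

Kofi

Farness (sum of distances to all others) for each node — Ana:13, Beata:18, Eva:22, Kofi:11, Lena:18, Nadia:15, Tomas:16, Yael:18, Zara:13.
The smallest farness is 11, for Kofi, so Kofi has the highest closeness.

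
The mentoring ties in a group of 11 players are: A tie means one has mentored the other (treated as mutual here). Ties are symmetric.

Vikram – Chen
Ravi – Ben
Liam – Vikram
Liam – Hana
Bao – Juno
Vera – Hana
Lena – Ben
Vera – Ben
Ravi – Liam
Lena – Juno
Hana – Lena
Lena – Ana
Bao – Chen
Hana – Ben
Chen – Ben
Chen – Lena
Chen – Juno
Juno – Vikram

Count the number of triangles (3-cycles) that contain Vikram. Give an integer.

Vikram's neighbors: Chen, Juno, and Liam.
Neighbor pairs that are themselves tied: Vikram–Chen–Juno. Each forms one triangle with Vikram, for 1 in total.

1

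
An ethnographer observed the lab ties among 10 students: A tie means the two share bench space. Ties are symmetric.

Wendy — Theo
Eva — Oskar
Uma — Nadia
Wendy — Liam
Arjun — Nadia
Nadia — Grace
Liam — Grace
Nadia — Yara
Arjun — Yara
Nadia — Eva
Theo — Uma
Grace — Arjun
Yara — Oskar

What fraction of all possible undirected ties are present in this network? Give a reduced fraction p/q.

13/45

There are 13 edges and 10 nodes, so the maximum possible is C(10,2) = 45.
Density = 13/45.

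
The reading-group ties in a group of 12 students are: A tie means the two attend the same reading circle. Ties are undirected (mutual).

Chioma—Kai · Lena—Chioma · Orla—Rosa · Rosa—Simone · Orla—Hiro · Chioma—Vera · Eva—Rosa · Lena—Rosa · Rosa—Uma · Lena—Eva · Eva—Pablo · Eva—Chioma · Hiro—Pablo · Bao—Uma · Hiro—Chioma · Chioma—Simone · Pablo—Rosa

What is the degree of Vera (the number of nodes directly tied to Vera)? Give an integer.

Vera is directly tied to Chioma. That is 1 neighbor, so the degree of Vera is 1.

1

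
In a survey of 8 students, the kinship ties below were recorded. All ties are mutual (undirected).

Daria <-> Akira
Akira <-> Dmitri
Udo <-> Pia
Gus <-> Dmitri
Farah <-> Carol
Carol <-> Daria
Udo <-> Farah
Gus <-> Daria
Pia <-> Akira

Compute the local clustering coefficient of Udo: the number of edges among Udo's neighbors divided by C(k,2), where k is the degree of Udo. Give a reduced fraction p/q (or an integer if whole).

0

Udo's neighbors: Farah and Pia (k = 2).
Possible neighbor pairs: C(2,2) = 1. Edges among them: none → e = 0.
Clustering(Udo) = 0/1.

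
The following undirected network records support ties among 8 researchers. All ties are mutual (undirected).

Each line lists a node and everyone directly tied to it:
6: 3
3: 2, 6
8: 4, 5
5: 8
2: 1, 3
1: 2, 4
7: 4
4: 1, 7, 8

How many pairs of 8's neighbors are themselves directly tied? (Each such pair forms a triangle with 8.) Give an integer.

0

8's neighbors are 4 and 5, but none of them are tied to each other, so no triangle contains 8.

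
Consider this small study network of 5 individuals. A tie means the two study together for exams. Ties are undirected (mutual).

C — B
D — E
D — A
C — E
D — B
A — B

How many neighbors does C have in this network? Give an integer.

2

C is directly tied to B and E. That is 2 neighbors, so the degree of C is 2.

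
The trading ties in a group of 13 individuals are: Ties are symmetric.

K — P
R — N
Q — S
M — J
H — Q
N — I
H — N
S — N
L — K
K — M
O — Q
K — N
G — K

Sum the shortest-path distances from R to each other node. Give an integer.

32

Distances from R: G:3, H:2, I:2, J:4, K:2, L:3, M:3, N:1, O:4, P:3, Q:3, S:2.
Sum = 3 + 2 + 2 + 4 + 2 + 3 + 3 + 1 + 4 + 3 + 3 + 2 = 32.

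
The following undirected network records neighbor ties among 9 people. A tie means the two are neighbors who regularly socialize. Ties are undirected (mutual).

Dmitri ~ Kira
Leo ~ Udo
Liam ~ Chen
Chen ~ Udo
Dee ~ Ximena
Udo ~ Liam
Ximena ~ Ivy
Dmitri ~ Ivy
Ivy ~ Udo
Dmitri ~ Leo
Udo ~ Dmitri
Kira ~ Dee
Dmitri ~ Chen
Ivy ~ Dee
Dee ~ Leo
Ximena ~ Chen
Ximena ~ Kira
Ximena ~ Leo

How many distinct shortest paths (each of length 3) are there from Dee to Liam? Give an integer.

The shortest distance is 3. The length-3 paths are: Dee–Ximena–Chen–Liam; Dee–Leo–Udo–Liam; Dee–Ivy–Udo–Liam.
That gives 3 distinct shortest paths.

3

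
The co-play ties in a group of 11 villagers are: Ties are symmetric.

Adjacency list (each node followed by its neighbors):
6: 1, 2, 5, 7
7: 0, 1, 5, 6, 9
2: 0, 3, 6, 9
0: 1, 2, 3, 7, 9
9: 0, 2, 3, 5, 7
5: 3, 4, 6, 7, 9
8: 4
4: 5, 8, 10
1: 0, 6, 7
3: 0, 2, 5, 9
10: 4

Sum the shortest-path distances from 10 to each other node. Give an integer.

29

Distances from 10: 0:4, 1:4, 2:4, 3:3, 4:1, 5:2, 6:3, 7:3, 8:2, 9:3.
Sum = 4 + 4 + 4 + 3 + 1 + 2 + 3 + 3 + 2 + 3 = 29.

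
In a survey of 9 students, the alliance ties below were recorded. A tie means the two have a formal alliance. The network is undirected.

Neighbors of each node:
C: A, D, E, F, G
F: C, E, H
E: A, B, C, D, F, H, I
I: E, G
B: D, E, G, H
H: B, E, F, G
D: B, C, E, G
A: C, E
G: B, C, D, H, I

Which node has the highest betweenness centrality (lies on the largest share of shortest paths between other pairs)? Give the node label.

Unnormalized betweenness of each node: A:0, B:8/15, C:16/5, D:8/15, E:9, F:1/3, G:3, H:6/5, I:1/5.
E has the largest value, 9, making it the main broker — the node through which the most shortest paths run.

E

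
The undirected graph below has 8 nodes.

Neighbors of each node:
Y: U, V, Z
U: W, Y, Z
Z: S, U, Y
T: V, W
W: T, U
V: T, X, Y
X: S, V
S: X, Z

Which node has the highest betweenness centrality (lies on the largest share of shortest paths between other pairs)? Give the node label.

V

Unnormalized betweenness of each node: S:3/2, T:2, U:7/2, V:6, W:3/2, X:2, Y:3, Z:7/2.
V has the largest value, 6, making it the main broker — the node through which the most shortest paths run.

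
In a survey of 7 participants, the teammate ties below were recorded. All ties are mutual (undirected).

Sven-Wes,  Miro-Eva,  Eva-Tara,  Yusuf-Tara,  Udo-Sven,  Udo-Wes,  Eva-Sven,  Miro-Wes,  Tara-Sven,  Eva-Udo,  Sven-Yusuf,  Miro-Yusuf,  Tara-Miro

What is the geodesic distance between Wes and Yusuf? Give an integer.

2

One shortest route is Wes – Sven – Yusuf, which uses 2 edges, and Wes and Yusuf are not directly tied, so nothing shorter exists. So d(Wes,Yusuf) = 2.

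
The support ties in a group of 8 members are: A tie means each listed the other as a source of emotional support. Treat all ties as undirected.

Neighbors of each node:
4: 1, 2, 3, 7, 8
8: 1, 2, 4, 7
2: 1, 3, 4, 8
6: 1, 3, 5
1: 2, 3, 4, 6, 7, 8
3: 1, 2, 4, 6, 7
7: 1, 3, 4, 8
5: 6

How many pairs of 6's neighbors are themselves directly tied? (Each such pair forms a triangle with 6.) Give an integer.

6's neighbors: 1, 3, and 5.
Neighbor pairs that are themselves tied: 6–1–3. Each forms one triangle with 6, for 1 in total.

1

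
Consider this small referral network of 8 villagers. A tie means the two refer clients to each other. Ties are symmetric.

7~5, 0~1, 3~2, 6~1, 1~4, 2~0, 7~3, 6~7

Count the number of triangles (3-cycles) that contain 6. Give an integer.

6's neighbors are 1 and 7, but none of them are tied to each other, so no triangle contains 6.

0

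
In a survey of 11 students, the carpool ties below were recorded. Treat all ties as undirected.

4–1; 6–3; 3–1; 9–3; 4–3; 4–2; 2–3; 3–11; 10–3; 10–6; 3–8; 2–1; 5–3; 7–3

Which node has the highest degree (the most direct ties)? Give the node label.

3

Degrees — 1:3, 2:3, 3:10, 4:3, 5:1, 6:2, 7:1, 8:1, 9:1, 10:2, 11:1.
The maximum is 10, attained only by 3.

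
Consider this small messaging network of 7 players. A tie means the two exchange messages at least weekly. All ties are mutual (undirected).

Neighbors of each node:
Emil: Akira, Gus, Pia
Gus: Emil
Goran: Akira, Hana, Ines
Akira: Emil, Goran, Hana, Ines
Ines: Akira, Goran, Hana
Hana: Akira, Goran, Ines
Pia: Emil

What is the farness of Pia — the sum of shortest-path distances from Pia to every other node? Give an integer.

14

Distances from Pia: Akira:2, Emil:1, Goran:3, Gus:2, Hana:3, Ines:3.
Sum = 2 + 1 + 3 + 2 + 3 + 3 = 14.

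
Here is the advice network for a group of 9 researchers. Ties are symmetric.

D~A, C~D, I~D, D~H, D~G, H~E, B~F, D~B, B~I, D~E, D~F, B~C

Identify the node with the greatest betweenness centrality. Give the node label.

Unnormalized betweenness of each node: A:0, B:3/2, C:0, D:45/2, E:0, F:0, G:0, H:0, I:0.
D has the largest value, 45/2, making it the main broker — the node through which the most shortest paths run.

D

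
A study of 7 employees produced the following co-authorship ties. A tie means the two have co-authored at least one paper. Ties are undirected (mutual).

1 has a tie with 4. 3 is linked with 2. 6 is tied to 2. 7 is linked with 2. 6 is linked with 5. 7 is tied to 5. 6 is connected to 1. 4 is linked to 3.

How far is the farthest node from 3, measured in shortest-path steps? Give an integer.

Distances from 3: 1:2, 2:1, 4:1, 5:3, 6:2, 7:2.
The largest is 3 (to 5), so the eccentricity of 3 is 3.

3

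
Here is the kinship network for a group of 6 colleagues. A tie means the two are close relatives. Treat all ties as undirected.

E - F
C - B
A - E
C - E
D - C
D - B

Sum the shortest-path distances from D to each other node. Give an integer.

Distances from D: A:3, B:1, C:1, E:2, F:3.
Sum = 3 + 1 + 1 + 2 + 3 = 10.

10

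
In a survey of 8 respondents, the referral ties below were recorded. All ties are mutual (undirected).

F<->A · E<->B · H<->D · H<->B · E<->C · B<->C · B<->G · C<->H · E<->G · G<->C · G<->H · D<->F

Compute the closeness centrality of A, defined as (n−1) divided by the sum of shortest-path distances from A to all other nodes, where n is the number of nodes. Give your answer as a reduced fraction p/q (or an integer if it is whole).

7/23

Distances from A: B:4, C:4, D:2, E:5, F:1, G:4, H:3. Sum = 23.
n = 8, so closeness = 7/23.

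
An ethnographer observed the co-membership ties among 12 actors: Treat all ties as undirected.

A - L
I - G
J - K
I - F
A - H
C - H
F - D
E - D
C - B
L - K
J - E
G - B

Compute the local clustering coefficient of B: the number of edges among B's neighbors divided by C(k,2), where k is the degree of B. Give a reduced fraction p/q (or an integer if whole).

0

B's neighbors: C and G (k = 2).
Possible neighbor pairs: C(2,2) = 1. Edges among them: none → e = 0.
Clustering(B) = 0/1.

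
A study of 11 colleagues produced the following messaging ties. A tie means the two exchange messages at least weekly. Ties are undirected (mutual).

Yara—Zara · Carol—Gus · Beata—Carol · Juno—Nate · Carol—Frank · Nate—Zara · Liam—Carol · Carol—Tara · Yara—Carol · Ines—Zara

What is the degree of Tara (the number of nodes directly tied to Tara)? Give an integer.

Tara is directly tied to Carol. That is 1 neighbor, so the degree of Tara is 1.

1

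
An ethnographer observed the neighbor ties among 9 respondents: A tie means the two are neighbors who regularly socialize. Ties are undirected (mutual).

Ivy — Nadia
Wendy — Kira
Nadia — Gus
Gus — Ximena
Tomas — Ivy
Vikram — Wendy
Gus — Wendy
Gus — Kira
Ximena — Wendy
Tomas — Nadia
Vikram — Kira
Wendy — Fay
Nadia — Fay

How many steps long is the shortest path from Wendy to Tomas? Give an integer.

3

One shortest route is Wendy – Gus – Nadia – Tomas, which uses 3 edges, and at distance 2 from Wendy we only reach {Nadia}, which does not include Tomas. So d(Wendy,Tomas) = 3.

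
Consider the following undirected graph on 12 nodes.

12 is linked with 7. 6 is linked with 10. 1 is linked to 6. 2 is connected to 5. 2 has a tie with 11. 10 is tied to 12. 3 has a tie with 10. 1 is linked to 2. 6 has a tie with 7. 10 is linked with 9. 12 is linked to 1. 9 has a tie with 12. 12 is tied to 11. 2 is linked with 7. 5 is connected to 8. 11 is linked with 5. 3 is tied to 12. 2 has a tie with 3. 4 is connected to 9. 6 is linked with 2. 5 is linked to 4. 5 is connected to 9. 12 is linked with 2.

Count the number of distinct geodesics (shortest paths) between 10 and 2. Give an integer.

The shortest distance is 2. The length-2 paths are: 10–3–2; 10–12–2; 10–6–2.
That gives 3 distinct shortest paths.

3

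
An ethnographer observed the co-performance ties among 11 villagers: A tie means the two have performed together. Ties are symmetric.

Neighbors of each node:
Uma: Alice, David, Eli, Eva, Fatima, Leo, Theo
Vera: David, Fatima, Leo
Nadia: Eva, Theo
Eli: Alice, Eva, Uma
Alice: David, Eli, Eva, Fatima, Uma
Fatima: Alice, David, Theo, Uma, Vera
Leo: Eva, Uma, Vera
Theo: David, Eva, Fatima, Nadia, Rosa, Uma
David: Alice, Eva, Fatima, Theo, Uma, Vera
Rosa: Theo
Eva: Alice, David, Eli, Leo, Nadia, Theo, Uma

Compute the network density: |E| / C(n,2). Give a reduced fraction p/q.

There are 24 edges and 11 nodes, so the maximum possible is C(11,2) = 55.
Density = 24/55.

24/55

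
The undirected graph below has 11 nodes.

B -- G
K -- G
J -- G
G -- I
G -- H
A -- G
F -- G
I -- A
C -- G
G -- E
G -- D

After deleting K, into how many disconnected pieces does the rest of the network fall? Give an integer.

K's neighbors (G) remain reachable from one another through other ties, so the rest of the network stays in one piece.

1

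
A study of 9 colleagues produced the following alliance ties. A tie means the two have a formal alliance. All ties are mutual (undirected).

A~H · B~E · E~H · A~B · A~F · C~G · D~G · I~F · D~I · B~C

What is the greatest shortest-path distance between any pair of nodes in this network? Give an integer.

Eccentricity of each node (its greatest distance to any other): A:3, B:3, C:3, D:4, E:4, F:3, G:4, H:4, I:4.
The maximum eccentricity is 4, realized for instance by the pair H–G via H – A – B – C – G. So the diameter is 4.

4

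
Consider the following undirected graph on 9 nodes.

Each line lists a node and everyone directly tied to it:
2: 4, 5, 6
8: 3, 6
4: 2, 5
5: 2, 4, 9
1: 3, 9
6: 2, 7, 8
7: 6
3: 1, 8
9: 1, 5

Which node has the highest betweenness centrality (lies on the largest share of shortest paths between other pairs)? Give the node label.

Unnormalized betweenness of each node: 1:7/2, 2:17/2, 3:4, 4:0, 5:13/2, 6:23/2, 7:0, 8:11/2, 9:9/2.
6 has the largest value, 23/2, making it the main broker — the node through which the most shortest paths run.

6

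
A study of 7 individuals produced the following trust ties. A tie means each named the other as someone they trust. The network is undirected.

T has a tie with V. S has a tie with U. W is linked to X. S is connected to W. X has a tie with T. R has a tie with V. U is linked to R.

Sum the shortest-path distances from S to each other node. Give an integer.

12

Distances from S: R:2, T:3, U:1, V:3, W:1, X:2.
Sum = 2 + 3 + 1 + 3 + 1 + 2 = 12.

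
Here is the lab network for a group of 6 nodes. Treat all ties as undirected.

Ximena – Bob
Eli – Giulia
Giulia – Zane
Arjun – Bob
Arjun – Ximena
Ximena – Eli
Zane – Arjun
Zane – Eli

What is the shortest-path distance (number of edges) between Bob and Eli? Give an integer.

2

One shortest route is Bob – Ximena – Eli, which uses 2 edges, and Bob and Eli are not directly tied, so nothing shorter exists. So d(Bob,Eli) = 2.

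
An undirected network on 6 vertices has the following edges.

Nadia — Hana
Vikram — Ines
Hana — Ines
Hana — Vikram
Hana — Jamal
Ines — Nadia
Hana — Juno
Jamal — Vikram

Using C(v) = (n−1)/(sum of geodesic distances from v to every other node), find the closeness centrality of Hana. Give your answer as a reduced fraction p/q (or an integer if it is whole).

Distances from Hana: Ines:1, Jamal:1, Juno:1, Nadia:1, Vikram:1. Sum = 5.
n = 6, so closeness = 5/5 = 1.

1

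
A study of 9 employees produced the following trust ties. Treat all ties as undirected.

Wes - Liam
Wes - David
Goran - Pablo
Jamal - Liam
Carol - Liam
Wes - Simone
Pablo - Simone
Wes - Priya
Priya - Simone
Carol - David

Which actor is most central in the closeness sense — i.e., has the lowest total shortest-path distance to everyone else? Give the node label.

Farness (sum of distances to all others) for each node — Carol:21, David:18, Goran:27, Jamal:23, Liam:16, Pablo:20, Priya:17, Simone:15, Wes:13.
The smallest farness is 13, for Wes, so Wes has the highest closeness.

Wes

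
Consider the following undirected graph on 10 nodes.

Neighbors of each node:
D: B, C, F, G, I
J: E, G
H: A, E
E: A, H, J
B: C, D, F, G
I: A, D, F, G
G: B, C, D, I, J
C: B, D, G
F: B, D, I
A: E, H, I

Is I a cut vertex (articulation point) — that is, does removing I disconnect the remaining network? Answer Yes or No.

No

Even without I, every remaining node can still reach every other (the residual graph is connected), so I is not a cut vertex.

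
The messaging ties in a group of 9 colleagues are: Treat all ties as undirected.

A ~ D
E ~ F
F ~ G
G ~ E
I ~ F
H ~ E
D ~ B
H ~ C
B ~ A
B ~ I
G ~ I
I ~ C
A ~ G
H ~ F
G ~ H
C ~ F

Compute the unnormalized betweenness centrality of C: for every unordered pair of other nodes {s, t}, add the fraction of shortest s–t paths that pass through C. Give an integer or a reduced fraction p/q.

Pairs whose geodesics pass through C — I–H: 1/3; H–B: 1/4.
All other pairs contribute 0.
Summing the contributions gives betweenness(C) = 7/12.

7/12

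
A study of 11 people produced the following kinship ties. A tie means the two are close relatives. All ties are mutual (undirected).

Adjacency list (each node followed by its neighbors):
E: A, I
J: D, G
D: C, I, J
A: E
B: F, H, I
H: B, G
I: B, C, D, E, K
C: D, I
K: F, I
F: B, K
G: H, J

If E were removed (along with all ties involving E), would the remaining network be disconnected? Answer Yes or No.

Yes

Removing E leaves {B, C, D, F, G, H, I, J, and K} with no path to {A}, so the network splits into 2 components. E is a cut vertex.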